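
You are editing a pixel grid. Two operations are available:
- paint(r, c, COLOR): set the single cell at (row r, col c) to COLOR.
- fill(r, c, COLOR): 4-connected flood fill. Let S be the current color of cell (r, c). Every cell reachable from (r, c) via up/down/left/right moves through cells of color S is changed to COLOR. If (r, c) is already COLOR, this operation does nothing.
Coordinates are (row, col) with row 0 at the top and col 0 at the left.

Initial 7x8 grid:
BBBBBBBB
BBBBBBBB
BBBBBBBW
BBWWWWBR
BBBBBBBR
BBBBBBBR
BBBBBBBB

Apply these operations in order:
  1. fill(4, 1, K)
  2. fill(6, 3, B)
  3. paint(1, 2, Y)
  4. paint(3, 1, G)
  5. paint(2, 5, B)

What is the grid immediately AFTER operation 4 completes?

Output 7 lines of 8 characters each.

Answer: BBBBBBBB
BBYBBBBB
BBBBBBBW
BGWWWWBR
BBBBBBBR
BBBBBBBR
BBBBBBBB

Derivation:
After op 1 fill(4,1,K) [48 cells changed]:
KKKKKKKK
KKKKKKKK
KKKKKKKW
KKWWWWKR
KKKKKKKR
KKKKKKKR
KKKKKKKK
After op 2 fill(6,3,B) [48 cells changed]:
BBBBBBBB
BBBBBBBB
BBBBBBBW
BBWWWWBR
BBBBBBBR
BBBBBBBR
BBBBBBBB
After op 3 paint(1,2,Y):
BBBBBBBB
BBYBBBBB
BBBBBBBW
BBWWWWBR
BBBBBBBR
BBBBBBBR
BBBBBBBB
After op 4 paint(3,1,G):
BBBBBBBB
BBYBBBBB
BBBBBBBW
BGWWWWBR
BBBBBBBR
BBBBBBBR
BBBBBBBB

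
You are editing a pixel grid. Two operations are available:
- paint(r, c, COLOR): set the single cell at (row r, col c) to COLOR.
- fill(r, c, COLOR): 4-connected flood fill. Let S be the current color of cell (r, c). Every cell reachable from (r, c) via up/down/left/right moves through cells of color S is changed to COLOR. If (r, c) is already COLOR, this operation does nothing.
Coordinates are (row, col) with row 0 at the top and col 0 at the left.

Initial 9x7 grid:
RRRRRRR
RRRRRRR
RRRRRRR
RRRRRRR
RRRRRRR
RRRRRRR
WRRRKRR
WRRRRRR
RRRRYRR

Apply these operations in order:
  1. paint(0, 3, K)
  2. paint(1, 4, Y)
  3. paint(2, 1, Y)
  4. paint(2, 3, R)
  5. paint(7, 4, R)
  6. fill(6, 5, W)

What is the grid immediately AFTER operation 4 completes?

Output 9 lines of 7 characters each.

Answer: RRRKRRR
RRRRYRR
RYRRRRR
RRRRRRR
RRRRRRR
RRRRRRR
WRRRKRR
WRRRRRR
RRRRYRR

Derivation:
After op 1 paint(0,3,K):
RRRKRRR
RRRRRRR
RRRRRRR
RRRRRRR
RRRRRRR
RRRRRRR
WRRRKRR
WRRRRRR
RRRRYRR
After op 2 paint(1,4,Y):
RRRKRRR
RRRRYRR
RRRRRRR
RRRRRRR
RRRRRRR
RRRRRRR
WRRRKRR
WRRRRRR
RRRRYRR
After op 3 paint(2,1,Y):
RRRKRRR
RRRRYRR
RYRRRRR
RRRRRRR
RRRRRRR
RRRRRRR
WRRRKRR
WRRRRRR
RRRRYRR
After op 4 paint(2,3,R):
RRRKRRR
RRRRYRR
RYRRRRR
RRRRRRR
RRRRRRR
RRRRRRR
WRRRKRR
WRRRRRR
RRRRYRR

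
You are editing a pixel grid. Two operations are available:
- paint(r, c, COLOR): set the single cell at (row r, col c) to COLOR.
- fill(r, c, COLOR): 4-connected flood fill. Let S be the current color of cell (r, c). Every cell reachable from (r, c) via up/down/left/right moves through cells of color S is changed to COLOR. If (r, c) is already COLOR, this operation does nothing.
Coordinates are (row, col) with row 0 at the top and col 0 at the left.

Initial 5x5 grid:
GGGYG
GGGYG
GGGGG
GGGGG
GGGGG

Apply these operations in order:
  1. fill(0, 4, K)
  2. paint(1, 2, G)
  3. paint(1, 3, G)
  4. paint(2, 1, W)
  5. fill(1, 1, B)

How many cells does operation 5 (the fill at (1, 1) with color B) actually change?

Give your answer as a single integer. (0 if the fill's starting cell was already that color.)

Answer: 21

Derivation:
After op 1 fill(0,4,K) [23 cells changed]:
KKKYK
KKKYK
KKKKK
KKKKK
KKKKK
After op 2 paint(1,2,G):
KKKYK
KKGYK
KKKKK
KKKKK
KKKKK
After op 3 paint(1,3,G):
KKKYK
KKGGK
KKKKK
KKKKK
KKKKK
After op 4 paint(2,1,W):
KKKYK
KKGGK
KWKKK
KKKKK
KKKKK
After op 5 fill(1,1,B) [21 cells changed]:
BBBYB
BBGGB
BWBBB
BBBBB
BBBBB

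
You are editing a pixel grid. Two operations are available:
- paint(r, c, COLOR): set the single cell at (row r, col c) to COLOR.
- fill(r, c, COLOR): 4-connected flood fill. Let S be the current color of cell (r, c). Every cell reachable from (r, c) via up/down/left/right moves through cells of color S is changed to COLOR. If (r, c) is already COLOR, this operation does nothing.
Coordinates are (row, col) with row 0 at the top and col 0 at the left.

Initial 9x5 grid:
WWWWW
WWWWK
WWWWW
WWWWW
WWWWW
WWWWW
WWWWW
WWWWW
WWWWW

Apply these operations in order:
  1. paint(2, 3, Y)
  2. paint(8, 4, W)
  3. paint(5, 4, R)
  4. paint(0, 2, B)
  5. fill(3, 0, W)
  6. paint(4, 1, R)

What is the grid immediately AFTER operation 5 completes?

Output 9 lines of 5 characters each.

After op 1 paint(2,3,Y):
WWWWW
WWWWK
WWWYW
WWWWW
WWWWW
WWWWW
WWWWW
WWWWW
WWWWW
After op 2 paint(8,4,W):
WWWWW
WWWWK
WWWYW
WWWWW
WWWWW
WWWWW
WWWWW
WWWWW
WWWWW
After op 3 paint(5,4,R):
WWWWW
WWWWK
WWWYW
WWWWW
WWWWW
WWWWR
WWWWW
WWWWW
WWWWW
After op 4 paint(0,2,B):
WWBWW
WWWWK
WWWYW
WWWWW
WWWWW
WWWWR
WWWWW
WWWWW
WWWWW
After op 5 fill(3,0,W) [0 cells changed]:
WWBWW
WWWWK
WWWYW
WWWWW
WWWWW
WWWWR
WWWWW
WWWWW
WWWWW

Answer: WWBWW
WWWWK
WWWYW
WWWWW
WWWWW
WWWWR
WWWWW
WWWWW
WWWWW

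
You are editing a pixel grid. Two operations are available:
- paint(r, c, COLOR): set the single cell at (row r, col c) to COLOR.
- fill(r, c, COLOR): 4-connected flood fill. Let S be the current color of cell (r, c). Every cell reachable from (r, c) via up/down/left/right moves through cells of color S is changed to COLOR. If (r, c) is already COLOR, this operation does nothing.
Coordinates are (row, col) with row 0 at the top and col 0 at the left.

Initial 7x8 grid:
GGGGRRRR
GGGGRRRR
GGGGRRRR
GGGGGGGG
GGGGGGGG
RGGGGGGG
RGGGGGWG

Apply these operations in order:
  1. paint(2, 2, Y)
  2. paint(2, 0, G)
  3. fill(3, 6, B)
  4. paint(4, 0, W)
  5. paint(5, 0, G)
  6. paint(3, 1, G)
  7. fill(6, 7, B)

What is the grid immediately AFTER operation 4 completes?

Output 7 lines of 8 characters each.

After op 1 paint(2,2,Y):
GGGGRRRR
GGGGRRRR
GGYGRRRR
GGGGGGGG
GGGGGGGG
RGGGGGGG
RGGGGGWG
After op 2 paint(2,0,G):
GGGGRRRR
GGGGRRRR
GGYGRRRR
GGGGGGGG
GGGGGGGG
RGGGGGGG
RGGGGGWG
After op 3 fill(3,6,B) [40 cells changed]:
BBBBRRRR
BBBBRRRR
BBYBRRRR
BBBBBBBB
BBBBBBBB
RBBBBBBB
RBBBBBWB
After op 4 paint(4,0,W):
BBBBRRRR
BBBBRRRR
BBYBRRRR
BBBBBBBB
WBBBBBBB
RBBBBBBB
RBBBBBWB

Answer: BBBBRRRR
BBBBRRRR
BBYBRRRR
BBBBBBBB
WBBBBBBB
RBBBBBBB
RBBBBBWB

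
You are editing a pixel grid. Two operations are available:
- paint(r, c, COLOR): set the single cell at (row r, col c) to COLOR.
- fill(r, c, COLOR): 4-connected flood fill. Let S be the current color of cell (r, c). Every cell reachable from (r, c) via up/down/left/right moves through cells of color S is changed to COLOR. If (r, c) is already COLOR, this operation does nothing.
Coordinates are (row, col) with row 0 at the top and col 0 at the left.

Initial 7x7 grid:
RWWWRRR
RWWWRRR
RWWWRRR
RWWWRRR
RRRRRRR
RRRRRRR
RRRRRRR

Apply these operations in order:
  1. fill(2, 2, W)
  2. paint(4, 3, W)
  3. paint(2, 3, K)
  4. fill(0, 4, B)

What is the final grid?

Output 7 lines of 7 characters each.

Answer: BWWWBBB
BWWWBBB
BWWKBBB
BWWWBBB
BBBWBBB
BBBBBBB
BBBBBBB

Derivation:
After op 1 fill(2,2,W) [0 cells changed]:
RWWWRRR
RWWWRRR
RWWWRRR
RWWWRRR
RRRRRRR
RRRRRRR
RRRRRRR
After op 2 paint(4,3,W):
RWWWRRR
RWWWRRR
RWWWRRR
RWWWRRR
RRRWRRR
RRRRRRR
RRRRRRR
After op 3 paint(2,3,K):
RWWWRRR
RWWWRRR
RWWKRRR
RWWWRRR
RRRWRRR
RRRRRRR
RRRRRRR
After op 4 fill(0,4,B) [36 cells changed]:
BWWWBBB
BWWWBBB
BWWKBBB
BWWWBBB
BBBWBBB
BBBBBBB
BBBBBBB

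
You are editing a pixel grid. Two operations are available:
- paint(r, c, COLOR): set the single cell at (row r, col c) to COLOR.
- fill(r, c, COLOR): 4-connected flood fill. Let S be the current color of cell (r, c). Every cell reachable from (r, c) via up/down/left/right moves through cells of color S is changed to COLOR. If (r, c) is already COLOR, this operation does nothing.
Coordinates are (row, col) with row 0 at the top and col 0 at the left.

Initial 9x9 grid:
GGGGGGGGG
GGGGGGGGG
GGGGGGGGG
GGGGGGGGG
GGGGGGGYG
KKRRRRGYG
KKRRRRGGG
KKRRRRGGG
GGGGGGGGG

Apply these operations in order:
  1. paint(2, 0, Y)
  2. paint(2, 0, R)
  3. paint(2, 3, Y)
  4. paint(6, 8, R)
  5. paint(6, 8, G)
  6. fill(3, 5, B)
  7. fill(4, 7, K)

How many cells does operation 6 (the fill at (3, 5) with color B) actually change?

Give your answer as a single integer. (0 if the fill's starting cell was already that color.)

After op 1 paint(2,0,Y):
GGGGGGGGG
GGGGGGGGG
YGGGGGGGG
GGGGGGGGG
GGGGGGGYG
KKRRRRGYG
KKRRRRGGG
KKRRRRGGG
GGGGGGGGG
After op 2 paint(2,0,R):
GGGGGGGGG
GGGGGGGGG
RGGGGGGGG
GGGGGGGGG
GGGGGGGYG
KKRRRRGYG
KKRRRRGGG
KKRRRRGGG
GGGGGGGGG
After op 3 paint(2,3,Y):
GGGGGGGGG
GGGGGGGGG
RGGYGGGGG
GGGGGGGGG
GGGGGGGYG
KKRRRRGYG
KKRRRRGGG
KKRRRRGGG
GGGGGGGGG
After op 4 paint(6,8,R):
GGGGGGGGG
GGGGGGGGG
RGGYGGGGG
GGGGGGGGG
GGGGGGGYG
KKRRRRGYG
KKRRRRGGR
KKRRRRGGG
GGGGGGGGG
After op 5 paint(6,8,G):
GGGGGGGGG
GGGGGGGGG
RGGYGGGGG
GGGGGGGGG
GGGGGGGYG
KKRRRRGYG
KKRRRRGGG
KKRRRRGGG
GGGGGGGGG
After op 6 fill(3,5,B) [59 cells changed]:
BBBBBBBBB
BBBBBBBBB
RBBYBBBBB
BBBBBBBBB
BBBBBBBYB
KKRRRRBYB
KKRRRRBBB
KKRRRRBBB
BBBBBBBBB

Answer: 59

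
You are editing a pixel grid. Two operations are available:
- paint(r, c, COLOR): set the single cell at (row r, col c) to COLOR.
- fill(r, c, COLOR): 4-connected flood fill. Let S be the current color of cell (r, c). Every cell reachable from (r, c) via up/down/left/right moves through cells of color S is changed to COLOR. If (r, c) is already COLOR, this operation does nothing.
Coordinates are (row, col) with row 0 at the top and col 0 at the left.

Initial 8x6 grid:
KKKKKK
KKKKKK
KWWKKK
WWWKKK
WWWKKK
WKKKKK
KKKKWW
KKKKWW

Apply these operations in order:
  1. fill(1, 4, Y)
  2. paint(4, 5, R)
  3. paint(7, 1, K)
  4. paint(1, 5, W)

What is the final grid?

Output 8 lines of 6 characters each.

Answer: YYYYYY
YYYYYW
YWWYYY
WWWYYY
WWWYYR
WYYYYY
YYYYWW
YKYYWW

Derivation:
After op 1 fill(1,4,Y) [35 cells changed]:
YYYYYY
YYYYYY
YWWYYY
WWWYYY
WWWYYY
WYYYYY
YYYYWW
YYYYWW
After op 2 paint(4,5,R):
YYYYYY
YYYYYY
YWWYYY
WWWYYY
WWWYYR
WYYYYY
YYYYWW
YYYYWW
After op 3 paint(7,1,K):
YYYYYY
YYYYYY
YWWYYY
WWWYYY
WWWYYR
WYYYYY
YYYYWW
YKYYWW
After op 4 paint(1,5,W):
YYYYYY
YYYYYW
YWWYYY
WWWYYY
WWWYYR
WYYYYY
YYYYWW
YKYYWW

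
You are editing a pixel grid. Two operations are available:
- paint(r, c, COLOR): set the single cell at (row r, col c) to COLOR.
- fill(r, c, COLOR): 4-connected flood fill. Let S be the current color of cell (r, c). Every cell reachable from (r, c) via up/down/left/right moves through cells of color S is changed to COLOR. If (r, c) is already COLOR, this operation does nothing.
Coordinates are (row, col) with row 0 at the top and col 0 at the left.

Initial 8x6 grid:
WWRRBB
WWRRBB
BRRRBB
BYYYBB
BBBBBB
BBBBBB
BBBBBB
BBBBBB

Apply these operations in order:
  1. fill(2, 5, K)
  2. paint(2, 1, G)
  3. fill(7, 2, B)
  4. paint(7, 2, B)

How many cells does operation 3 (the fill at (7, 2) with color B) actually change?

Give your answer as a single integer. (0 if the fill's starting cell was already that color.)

Answer: 34

Derivation:
After op 1 fill(2,5,K) [34 cells changed]:
WWRRKK
WWRRKK
KRRRKK
KYYYKK
KKKKKK
KKKKKK
KKKKKK
KKKKKK
After op 2 paint(2,1,G):
WWRRKK
WWRRKK
KGRRKK
KYYYKK
KKKKKK
KKKKKK
KKKKKK
KKKKKK
After op 3 fill(7,2,B) [34 cells changed]:
WWRRBB
WWRRBB
BGRRBB
BYYYBB
BBBBBB
BBBBBB
BBBBBB
BBBBBB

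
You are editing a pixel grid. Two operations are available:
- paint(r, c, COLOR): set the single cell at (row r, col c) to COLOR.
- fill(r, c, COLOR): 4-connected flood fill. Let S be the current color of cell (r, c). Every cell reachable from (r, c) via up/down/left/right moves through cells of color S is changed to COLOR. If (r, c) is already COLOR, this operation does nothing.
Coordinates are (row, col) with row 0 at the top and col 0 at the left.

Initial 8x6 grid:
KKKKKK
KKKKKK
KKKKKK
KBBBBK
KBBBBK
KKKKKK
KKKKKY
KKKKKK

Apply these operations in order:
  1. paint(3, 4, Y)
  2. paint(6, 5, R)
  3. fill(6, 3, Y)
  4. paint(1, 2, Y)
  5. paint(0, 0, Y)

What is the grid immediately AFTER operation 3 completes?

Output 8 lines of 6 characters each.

Answer: YYYYYY
YYYYYY
YYYYYY
YBBBYY
YBBBBY
YYYYYY
YYYYYR
YYYYYY

Derivation:
After op 1 paint(3,4,Y):
KKKKKK
KKKKKK
KKKKKK
KBBBYK
KBBBBK
KKKKKK
KKKKKY
KKKKKK
After op 2 paint(6,5,R):
KKKKKK
KKKKKK
KKKKKK
KBBBYK
KBBBBK
KKKKKK
KKKKKR
KKKKKK
After op 3 fill(6,3,Y) [39 cells changed]:
YYYYYY
YYYYYY
YYYYYY
YBBBYY
YBBBBY
YYYYYY
YYYYYR
YYYYYY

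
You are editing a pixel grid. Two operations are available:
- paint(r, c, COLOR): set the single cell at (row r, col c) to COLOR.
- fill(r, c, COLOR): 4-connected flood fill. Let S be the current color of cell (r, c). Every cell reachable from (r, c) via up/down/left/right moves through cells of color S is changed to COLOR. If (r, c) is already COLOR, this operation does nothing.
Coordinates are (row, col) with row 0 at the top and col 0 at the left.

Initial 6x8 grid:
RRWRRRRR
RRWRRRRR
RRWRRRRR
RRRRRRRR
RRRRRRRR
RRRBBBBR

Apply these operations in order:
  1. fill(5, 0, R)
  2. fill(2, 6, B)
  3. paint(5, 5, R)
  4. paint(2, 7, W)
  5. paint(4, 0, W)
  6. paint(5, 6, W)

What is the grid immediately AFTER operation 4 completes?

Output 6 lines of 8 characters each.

After op 1 fill(5,0,R) [0 cells changed]:
RRWRRRRR
RRWRRRRR
RRWRRRRR
RRRRRRRR
RRRRRRRR
RRRBBBBR
After op 2 fill(2,6,B) [41 cells changed]:
BBWBBBBB
BBWBBBBB
BBWBBBBB
BBBBBBBB
BBBBBBBB
BBBBBBBB
After op 3 paint(5,5,R):
BBWBBBBB
BBWBBBBB
BBWBBBBB
BBBBBBBB
BBBBBBBB
BBBBBRBB
After op 4 paint(2,7,W):
BBWBBBBB
BBWBBBBB
BBWBBBBW
BBBBBBBB
BBBBBBBB
BBBBBRBB

Answer: BBWBBBBB
BBWBBBBB
BBWBBBBW
BBBBBBBB
BBBBBBBB
BBBBBRBB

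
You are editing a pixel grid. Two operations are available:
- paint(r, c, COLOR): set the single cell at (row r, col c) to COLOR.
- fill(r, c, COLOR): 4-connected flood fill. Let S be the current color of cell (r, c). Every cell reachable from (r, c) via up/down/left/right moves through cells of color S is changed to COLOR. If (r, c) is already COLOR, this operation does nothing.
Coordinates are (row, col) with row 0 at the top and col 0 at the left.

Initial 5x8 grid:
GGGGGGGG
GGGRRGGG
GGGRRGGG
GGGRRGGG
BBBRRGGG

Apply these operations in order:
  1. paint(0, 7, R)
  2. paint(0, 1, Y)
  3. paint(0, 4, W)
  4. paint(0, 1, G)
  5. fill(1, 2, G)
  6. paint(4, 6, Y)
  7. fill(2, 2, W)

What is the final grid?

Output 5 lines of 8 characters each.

After op 1 paint(0,7,R):
GGGGGGGR
GGGRRGGG
GGGRRGGG
GGGRRGGG
BBBRRGGG
After op 2 paint(0,1,Y):
GYGGGGGR
GGGRRGGG
GGGRRGGG
GGGRRGGG
BBBRRGGG
After op 3 paint(0,4,W):
GYGGWGGR
GGGRRGGG
GGGRRGGG
GGGRRGGG
BBBRRGGG
After op 4 paint(0,1,G):
GGGGWGGR
GGGRRGGG
GGGRRGGG
GGGRRGGG
BBBRRGGG
After op 5 fill(1,2,G) [0 cells changed]:
GGGGWGGR
GGGRRGGG
GGGRRGGG
GGGRRGGG
BBBRRGGG
After op 6 paint(4,6,Y):
GGGGWGGR
GGGRRGGG
GGGRRGGG
GGGRRGGG
BBBRRGYG
After op 7 fill(2,2,W) [13 cells changed]:
WWWWWGGR
WWWRRGGG
WWWRRGGG
WWWRRGGG
BBBRRGYG

Answer: WWWWWGGR
WWWRRGGG
WWWRRGGG
WWWRRGGG
BBBRRGYG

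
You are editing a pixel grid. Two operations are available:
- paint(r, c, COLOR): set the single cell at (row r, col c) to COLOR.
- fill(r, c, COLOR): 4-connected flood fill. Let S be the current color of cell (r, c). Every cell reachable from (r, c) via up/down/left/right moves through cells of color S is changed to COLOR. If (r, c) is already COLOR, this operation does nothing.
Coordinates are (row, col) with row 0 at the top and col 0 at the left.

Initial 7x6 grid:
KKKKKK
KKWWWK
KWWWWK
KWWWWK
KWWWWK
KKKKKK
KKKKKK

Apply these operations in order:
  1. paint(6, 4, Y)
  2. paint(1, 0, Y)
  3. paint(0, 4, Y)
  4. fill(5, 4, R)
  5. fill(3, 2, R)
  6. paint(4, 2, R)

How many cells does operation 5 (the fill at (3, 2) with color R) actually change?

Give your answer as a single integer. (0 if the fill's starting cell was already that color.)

After op 1 paint(6,4,Y):
KKKKKK
KKWWWK
KWWWWK
KWWWWK
KWWWWK
KKKKKK
KKKKYK
After op 2 paint(1,0,Y):
KKKKKK
YKWWWK
KWWWWK
KWWWWK
KWWWWK
KKKKKK
KKKKYK
After op 3 paint(0,4,Y):
KKKKYK
YKWWWK
KWWWWK
KWWWWK
KWWWWK
KKKKKK
KKKKYK
After op 4 fill(5,4,R) [19 cells changed]:
KKKKYR
YKWWWR
RWWWWR
RWWWWR
RWWWWR
RRRRRR
RRRRYR
After op 5 fill(3,2,R) [15 cells changed]:
KKKKYR
YKRRRR
RRRRRR
RRRRRR
RRRRRR
RRRRRR
RRRRYR

Answer: 15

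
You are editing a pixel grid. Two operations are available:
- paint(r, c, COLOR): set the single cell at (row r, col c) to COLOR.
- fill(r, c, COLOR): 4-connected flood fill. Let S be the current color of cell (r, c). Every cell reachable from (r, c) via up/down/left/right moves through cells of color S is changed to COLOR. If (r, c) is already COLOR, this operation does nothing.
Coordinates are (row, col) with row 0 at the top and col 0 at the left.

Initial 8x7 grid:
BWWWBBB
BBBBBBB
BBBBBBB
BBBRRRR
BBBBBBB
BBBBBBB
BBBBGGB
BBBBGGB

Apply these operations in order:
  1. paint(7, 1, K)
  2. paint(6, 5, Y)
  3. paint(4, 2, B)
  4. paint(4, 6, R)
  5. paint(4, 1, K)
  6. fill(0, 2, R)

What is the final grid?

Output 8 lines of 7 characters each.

Answer: BRRRBBB
BBBBBBB
BBBBBBB
BBBRRRR
BKBBBBR
BBBBBBB
BBBBGYB
BKBBGGB

Derivation:
After op 1 paint(7,1,K):
BWWWBBB
BBBBBBB
BBBBBBB
BBBRRRR
BBBBBBB
BBBBBBB
BBBBGGB
BKBBGGB
After op 2 paint(6,5,Y):
BWWWBBB
BBBBBBB
BBBBBBB
BBBRRRR
BBBBBBB
BBBBBBB
BBBBGYB
BKBBGGB
After op 3 paint(4,2,B):
BWWWBBB
BBBBBBB
BBBBBBB
BBBRRRR
BBBBBBB
BBBBBBB
BBBBGYB
BKBBGGB
After op 4 paint(4,6,R):
BWWWBBB
BBBBBBB
BBBBBBB
BBBRRRR
BBBBBBR
BBBBBBB
BBBBGYB
BKBBGGB
After op 5 paint(4,1,K):
BWWWBBB
BBBBBBB
BBBBBBB
BBBRRRR
BKBBBBR
BBBBBBB
BBBBGYB
BKBBGGB
After op 6 fill(0,2,R) [3 cells changed]:
BRRRBBB
BBBBBBB
BBBBBBB
BBBRRRR
BKBBBBR
BBBBBBB
BBBBGYB
BKBBGGB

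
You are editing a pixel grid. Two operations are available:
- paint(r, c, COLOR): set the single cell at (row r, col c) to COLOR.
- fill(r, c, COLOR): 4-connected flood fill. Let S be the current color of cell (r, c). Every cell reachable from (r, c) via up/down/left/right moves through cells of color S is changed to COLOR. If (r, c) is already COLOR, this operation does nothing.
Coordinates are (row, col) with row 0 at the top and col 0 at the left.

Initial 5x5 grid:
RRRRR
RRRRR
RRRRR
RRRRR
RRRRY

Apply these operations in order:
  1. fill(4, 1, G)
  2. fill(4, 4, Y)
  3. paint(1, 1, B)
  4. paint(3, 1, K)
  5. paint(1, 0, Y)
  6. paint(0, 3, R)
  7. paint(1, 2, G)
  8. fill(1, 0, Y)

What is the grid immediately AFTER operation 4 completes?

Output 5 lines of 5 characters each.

Answer: GGGGG
GBGGG
GGGGG
GKGGG
GGGGY

Derivation:
After op 1 fill(4,1,G) [24 cells changed]:
GGGGG
GGGGG
GGGGG
GGGGG
GGGGY
After op 2 fill(4,4,Y) [0 cells changed]:
GGGGG
GGGGG
GGGGG
GGGGG
GGGGY
After op 3 paint(1,1,B):
GGGGG
GBGGG
GGGGG
GGGGG
GGGGY
After op 4 paint(3,1,K):
GGGGG
GBGGG
GGGGG
GKGGG
GGGGY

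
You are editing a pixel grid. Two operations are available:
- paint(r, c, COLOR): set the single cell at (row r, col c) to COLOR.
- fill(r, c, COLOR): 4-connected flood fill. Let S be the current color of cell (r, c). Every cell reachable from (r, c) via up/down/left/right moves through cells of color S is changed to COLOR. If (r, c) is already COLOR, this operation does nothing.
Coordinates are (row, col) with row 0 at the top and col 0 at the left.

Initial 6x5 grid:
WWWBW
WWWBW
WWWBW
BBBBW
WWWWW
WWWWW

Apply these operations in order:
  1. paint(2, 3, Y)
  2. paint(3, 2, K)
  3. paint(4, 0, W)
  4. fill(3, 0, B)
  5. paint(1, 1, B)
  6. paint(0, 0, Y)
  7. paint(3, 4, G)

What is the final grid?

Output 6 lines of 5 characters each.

Answer: YWWBW
WBWBW
WWWYW
BBKBG
WWWWW
WWWWW

Derivation:
After op 1 paint(2,3,Y):
WWWBW
WWWBW
WWWYW
BBBBW
WWWWW
WWWWW
After op 2 paint(3,2,K):
WWWBW
WWWBW
WWWYW
BBKBW
WWWWW
WWWWW
After op 3 paint(4,0,W):
WWWBW
WWWBW
WWWYW
BBKBW
WWWWW
WWWWW
After op 4 fill(3,0,B) [0 cells changed]:
WWWBW
WWWBW
WWWYW
BBKBW
WWWWW
WWWWW
After op 5 paint(1,1,B):
WWWBW
WBWBW
WWWYW
BBKBW
WWWWW
WWWWW
After op 6 paint(0,0,Y):
YWWBW
WBWBW
WWWYW
BBKBW
WWWWW
WWWWW
After op 7 paint(3,4,G):
YWWBW
WBWBW
WWWYW
BBKBG
WWWWW
WWWWW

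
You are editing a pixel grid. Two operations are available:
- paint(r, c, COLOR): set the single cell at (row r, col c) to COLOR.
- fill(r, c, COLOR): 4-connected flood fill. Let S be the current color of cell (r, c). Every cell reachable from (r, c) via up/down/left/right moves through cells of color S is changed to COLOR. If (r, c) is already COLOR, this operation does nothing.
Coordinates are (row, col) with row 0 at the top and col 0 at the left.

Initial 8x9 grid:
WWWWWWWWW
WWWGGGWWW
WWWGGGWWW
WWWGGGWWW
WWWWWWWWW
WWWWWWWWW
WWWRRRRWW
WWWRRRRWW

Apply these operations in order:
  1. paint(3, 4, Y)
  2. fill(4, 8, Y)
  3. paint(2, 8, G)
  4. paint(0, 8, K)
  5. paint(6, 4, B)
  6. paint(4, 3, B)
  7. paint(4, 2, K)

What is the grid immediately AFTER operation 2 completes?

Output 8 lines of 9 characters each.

Answer: YYYYYYYYY
YYYGGGYYY
YYYGGGYYY
YYYGYGYYY
YYYYYYYYY
YYYYYYYYY
YYYRRRRYY
YYYRRRRYY

Derivation:
After op 1 paint(3,4,Y):
WWWWWWWWW
WWWGGGWWW
WWWGGGWWW
WWWGYGWWW
WWWWWWWWW
WWWWWWWWW
WWWRRRRWW
WWWRRRRWW
After op 2 fill(4,8,Y) [55 cells changed]:
YYYYYYYYY
YYYGGGYYY
YYYGGGYYY
YYYGYGYYY
YYYYYYYYY
YYYYYYYYY
YYYRRRRYY
YYYRRRRYY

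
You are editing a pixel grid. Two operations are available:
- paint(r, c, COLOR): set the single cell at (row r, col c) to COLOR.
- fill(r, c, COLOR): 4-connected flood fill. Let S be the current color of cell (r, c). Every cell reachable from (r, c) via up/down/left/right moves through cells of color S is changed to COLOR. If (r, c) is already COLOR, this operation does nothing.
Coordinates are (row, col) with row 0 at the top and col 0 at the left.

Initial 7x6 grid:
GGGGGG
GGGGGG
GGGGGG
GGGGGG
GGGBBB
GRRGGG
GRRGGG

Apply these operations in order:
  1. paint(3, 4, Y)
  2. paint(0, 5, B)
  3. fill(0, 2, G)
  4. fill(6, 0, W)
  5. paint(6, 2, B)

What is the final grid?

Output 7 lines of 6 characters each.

Answer: WWWWWB
WWWWWW
WWWWWW
WWWWYW
WWWBBB
WRRGGG
WRBGGG

Derivation:
After op 1 paint(3,4,Y):
GGGGGG
GGGGGG
GGGGGG
GGGGYG
GGGBBB
GRRGGG
GRRGGG
After op 2 paint(0,5,B):
GGGGGB
GGGGGG
GGGGGG
GGGGYG
GGGBBB
GRRGGG
GRRGGG
After op 3 fill(0,2,G) [0 cells changed]:
GGGGGB
GGGGGG
GGGGGG
GGGGYG
GGGBBB
GRRGGG
GRRGGG
After op 4 fill(6,0,W) [27 cells changed]:
WWWWWB
WWWWWW
WWWWWW
WWWWYW
WWWBBB
WRRGGG
WRRGGG
After op 5 paint(6,2,B):
WWWWWB
WWWWWW
WWWWWW
WWWWYW
WWWBBB
WRRGGG
WRBGGG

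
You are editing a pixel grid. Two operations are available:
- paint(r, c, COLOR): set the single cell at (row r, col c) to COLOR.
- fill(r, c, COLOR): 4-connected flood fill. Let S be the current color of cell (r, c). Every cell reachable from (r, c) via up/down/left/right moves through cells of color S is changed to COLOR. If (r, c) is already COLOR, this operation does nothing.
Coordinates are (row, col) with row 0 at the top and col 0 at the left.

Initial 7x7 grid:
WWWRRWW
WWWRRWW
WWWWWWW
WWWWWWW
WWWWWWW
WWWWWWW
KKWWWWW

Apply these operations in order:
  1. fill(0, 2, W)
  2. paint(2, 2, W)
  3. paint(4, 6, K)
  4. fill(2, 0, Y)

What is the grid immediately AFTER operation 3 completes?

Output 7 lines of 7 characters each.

Answer: WWWRRWW
WWWRRWW
WWWWWWW
WWWWWWW
WWWWWWK
WWWWWWW
KKWWWWW

Derivation:
After op 1 fill(0,2,W) [0 cells changed]:
WWWRRWW
WWWRRWW
WWWWWWW
WWWWWWW
WWWWWWW
WWWWWWW
KKWWWWW
After op 2 paint(2,2,W):
WWWRRWW
WWWRRWW
WWWWWWW
WWWWWWW
WWWWWWW
WWWWWWW
KKWWWWW
After op 3 paint(4,6,K):
WWWRRWW
WWWRRWW
WWWWWWW
WWWWWWW
WWWWWWK
WWWWWWW
KKWWWWW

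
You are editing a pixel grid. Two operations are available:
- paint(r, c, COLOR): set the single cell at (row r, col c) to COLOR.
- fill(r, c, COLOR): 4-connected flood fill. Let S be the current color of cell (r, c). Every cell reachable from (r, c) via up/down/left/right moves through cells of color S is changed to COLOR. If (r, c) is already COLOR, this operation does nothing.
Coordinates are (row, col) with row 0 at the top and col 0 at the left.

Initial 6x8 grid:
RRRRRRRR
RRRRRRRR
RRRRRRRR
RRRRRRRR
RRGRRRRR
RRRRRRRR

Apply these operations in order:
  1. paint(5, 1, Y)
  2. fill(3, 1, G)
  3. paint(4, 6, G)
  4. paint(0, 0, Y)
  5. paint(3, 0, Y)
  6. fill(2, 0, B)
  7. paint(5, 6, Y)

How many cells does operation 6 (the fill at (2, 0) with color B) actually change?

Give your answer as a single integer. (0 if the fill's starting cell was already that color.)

Answer: 45

Derivation:
After op 1 paint(5,1,Y):
RRRRRRRR
RRRRRRRR
RRRRRRRR
RRRRRRRR
RRGRRRRR
RYRRRRRR
After op 2 fill(3,1,G) [46 cells changed]:
GGGGGGGG
GGGGGGGG
GGGGGGGG
GGGGGGGG
GGGGGGGG
GYGGGGGG
After op 3 paint(4,6,G):
GGGGGGGG
GGGGGGGG
GGGGGGGG
GGGGGGGG
GGGGGGGG
GYGGGGGG
After op 4 paint(0,0,Y):
YGGGGGGG
GGGGGGGG
GGGGGGGG
GGGGGGGG
GGGGGGGG
GYGGGGGG
After op 5 paint(3,0,Y):
YGGGGGGG
GGGGGGGG
GGGGGGGG
YGGGGGGG
GGGGGGGG
GYGGGGGG
After op 6 fill(2,0,B) [45 cells changed]:
YBBBBBBB
BBBBBBBB
BBBBBBBB
YBBBBBBB
BBBBBBBB
BYBBBBBB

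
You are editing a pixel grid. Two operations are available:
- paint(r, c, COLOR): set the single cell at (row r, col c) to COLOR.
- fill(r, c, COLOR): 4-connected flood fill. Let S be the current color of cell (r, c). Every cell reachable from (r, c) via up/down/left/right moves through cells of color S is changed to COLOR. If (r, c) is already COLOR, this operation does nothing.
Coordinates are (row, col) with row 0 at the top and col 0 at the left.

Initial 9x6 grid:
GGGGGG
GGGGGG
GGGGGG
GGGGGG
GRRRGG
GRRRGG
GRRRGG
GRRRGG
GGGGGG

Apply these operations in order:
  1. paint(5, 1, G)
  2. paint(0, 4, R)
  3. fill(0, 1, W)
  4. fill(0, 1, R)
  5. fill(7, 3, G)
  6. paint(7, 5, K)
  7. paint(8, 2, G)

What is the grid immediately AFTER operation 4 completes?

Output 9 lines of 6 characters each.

Answer: RRRRRR
RRRRRR
RRRRRR
RRRRRR
RRRRRR
RRRRRR
RRRRRR
RRRRRR
RRRRRR

Derivation:
After op 1 paint(5,1,G):
GGGGGG
GGGGGG
GGGGGG
GGGGGG
GRRRGG
GGRRGG
GRRRGG
GRRRGG
GGGGGG
After op 2 paint(0,4,R):
GGGGRG
GGGGGG
GGGGGG
GGGGGG
GRRRGG
GGRRGG
GRRRGG
GRRRGG
GGGGGG
After op 3 fill(0,1,W) [42 cells changed]:
WWWWRW
WWWWWW
WWWWWW
WWWWWW
WRRRWW
WWRRWW
WRRRWW
WRRRWW
WWWWWW
After op 4 fill(0,1,R) [42 cells changed]:
RRRRRR
RRRRRR
RRRRRR
RRRRRR
RRRRRR
RRRRRR
RRRRRR
RRRRRR
RRRRRR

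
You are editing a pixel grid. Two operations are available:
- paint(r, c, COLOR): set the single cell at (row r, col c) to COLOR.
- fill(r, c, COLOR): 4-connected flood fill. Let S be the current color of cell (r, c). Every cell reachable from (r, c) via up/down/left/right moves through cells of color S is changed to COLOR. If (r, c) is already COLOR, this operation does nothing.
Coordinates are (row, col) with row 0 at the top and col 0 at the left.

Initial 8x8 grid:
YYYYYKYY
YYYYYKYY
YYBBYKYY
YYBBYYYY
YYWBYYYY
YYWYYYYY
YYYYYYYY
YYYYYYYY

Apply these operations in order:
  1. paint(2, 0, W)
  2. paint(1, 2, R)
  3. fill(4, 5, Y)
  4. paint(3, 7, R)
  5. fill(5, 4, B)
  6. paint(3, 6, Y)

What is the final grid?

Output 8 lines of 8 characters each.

Answer: BBBBBKBB
BBRBBKBB
WBBBBKBB
BBBBBBYR
BBWBBBBB
BBWBBBBB
BBBBBBBB
BBBBBBBB

Derivation:
After op 1 paint(2,0,W):
YYYYYKYY
YYYYYKYY
WYBBYKYY
YYBBYYYY
YYWBYYYY
YYWYYYYY
YYYYYYYY
YYYYYYYY
After op 2 paint(1,2,R):
YYYYYKYY
YYRYYKYY
WYBBYKYY
YYBBYYYY
YYWBYYYY
YYWYYYYY
YYYYYYYY
YYYYYYYY
After op 3 fill(4,5,Y) [0 cells changed]:
YYYYYKYY
YYRYYKYY
WYBBYKYY
YYBBYYYY
YYWBYYYY
YYWYYYYY
YYYYYYYY
YYYYYYYY
After op 4 paint(3,7,R):
YYYYYKYY
YYRYYKYY
WYBBYKYY
YYBBYYYR
YYWBYYYY
YYWYYYYY
YYYYYYYY
YYYYYYYY
After op 5 fill(5,4,B) [51 cells changed]:
BBBBBKBB
BBRBBKBB
WBBBBKBB
BBBBBBBR
BBWBBBBB
BBWBBBBB
BBBBBBBB
BBBBBBBB
After op 6 paint(3,6,Y):
BBBBBKBB
BBRBBKBB
WBBBBKBB
BBBBBBYR
BBWBBBBB
BBWBBBBB
BBBBBBBB
BBBBBBBB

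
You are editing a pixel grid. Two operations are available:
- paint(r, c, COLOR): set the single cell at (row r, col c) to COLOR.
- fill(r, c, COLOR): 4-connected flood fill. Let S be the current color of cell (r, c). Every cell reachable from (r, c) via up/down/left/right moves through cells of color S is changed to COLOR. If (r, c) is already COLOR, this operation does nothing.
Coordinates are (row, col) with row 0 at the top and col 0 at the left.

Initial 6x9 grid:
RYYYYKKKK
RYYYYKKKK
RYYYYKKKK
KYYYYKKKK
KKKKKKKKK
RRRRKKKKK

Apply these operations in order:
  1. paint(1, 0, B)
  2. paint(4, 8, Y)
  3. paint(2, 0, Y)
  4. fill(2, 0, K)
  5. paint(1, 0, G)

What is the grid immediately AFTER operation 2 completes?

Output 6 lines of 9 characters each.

Answer: RYYYYKKKK
BYYYYKKKK
RYYYYKKKK
KYYYYKKKK
KKKKKKKKY
RRRRKKKKK

Derivation:
After op 1 paint(1,0,B):
RYYYYKKKK
BYYYYKKKK
RYYYYKKKK
KYYYYKKKK
KKKKKKKKK
RRRRKKKKK
After op 2 paint(4,8,Y):
RYYYYKKKK
BYYYYKKKK
RYYYYKKKK
KYYYYKKKK
KKKKKKKKY
RRRRKKKKK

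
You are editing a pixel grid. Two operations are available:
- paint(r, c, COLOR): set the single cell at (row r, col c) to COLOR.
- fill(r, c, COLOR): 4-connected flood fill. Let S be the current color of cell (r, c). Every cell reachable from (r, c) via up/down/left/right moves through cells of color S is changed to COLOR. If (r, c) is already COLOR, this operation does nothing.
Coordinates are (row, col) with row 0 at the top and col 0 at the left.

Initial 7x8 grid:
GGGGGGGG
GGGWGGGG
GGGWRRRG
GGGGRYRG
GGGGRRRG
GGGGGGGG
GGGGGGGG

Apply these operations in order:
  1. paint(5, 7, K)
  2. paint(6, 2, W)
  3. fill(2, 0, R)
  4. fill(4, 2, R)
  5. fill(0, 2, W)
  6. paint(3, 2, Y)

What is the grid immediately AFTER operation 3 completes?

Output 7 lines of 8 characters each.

After op 1 paint(5,7,K):
GGGGGGGG
GGGWGGGG
GGGWRRRG
GGGGRYRG
GGGGRRRG
GGGGGGGK
GGGGGGGG
After op 2 paint(6,2,W):
GGGGGGGG
GGGWGGGG
GGGWRRRG
GGGGRYRG
GGGGRRRG
GGGGGGGK
GGWGGGGG
After op 3 fill(2,0,R) [43 cells changed]:
RRRRRRRR
RRRWRRRR
RRRWRRRR
RRRRRYRR
RRRRRRRR
RRRRRRRK
RRWRRRRR

Answer: RRRRRRRR
RRRWRRRR
RRRWRRRR
RRRRRYRR
RRRRRRRR
RRRRRRRK
RRWRRRRR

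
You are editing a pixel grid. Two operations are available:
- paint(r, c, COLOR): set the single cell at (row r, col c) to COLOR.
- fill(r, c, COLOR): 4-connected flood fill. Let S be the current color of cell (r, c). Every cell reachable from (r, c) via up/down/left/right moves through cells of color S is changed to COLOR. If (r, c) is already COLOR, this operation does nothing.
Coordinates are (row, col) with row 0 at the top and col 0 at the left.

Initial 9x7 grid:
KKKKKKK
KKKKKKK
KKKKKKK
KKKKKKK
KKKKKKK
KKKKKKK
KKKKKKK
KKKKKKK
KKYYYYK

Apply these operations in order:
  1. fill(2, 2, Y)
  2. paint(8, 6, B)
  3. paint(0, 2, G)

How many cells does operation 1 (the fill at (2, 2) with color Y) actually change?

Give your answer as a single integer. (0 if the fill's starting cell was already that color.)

After op 1 fill(2,2,Y) [59 cells changed]:
YYYYYYY
YYYYYYY
YYYYYYY
YYYYYYY
YYYYYYY
YYYYYYY
YYYYYYY
YYYYYYY
YYYYYYY

Answer: 59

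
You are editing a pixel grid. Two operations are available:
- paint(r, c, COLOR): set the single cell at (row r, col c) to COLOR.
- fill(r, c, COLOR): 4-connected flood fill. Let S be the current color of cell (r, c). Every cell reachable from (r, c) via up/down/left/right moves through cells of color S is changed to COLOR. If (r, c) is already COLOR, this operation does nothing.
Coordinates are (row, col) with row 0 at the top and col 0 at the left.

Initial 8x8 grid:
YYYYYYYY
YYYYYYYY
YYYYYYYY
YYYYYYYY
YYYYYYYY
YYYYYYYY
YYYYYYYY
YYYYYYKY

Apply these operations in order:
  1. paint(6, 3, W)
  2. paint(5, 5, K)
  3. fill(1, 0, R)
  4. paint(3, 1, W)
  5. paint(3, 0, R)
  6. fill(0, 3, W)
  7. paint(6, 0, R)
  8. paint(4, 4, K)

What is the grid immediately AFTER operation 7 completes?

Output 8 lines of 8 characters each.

After op 1 paint(6,3,W):
YYYYYYYY
YYYYYYYY
YYYYYYYY
YYYYYYYY
YYYYYYYY
YYYYYYYY
YYYWYYYY
YYYYYYKY
After op 2 paint(5,5,K):
YYYYYYYY
YYYYYYYY
YYYYYYYY
YYYYYYYY
YYYYYYYY
YYYYYKYY
YYYWYYYY
YYYYYYKY
After op 3 fill(1,0,R) [61 cells changed]:
RRRRRRRR
RRRRRRRR
RRRRRRRR
RRRRRRRR
RRRRRRRR
RRRRRKRR
RRRWRRRR
RRRRRRKR
After op 4 paint(3,1,W):
RRRRRRRR
RRRRRRRR
RRRRRRRR
RWRRRRRR
RRRRRRRR
RRRRRKRR
RRRWRRRR
RRRRRRKR
After op 5 paint(3,0,R):
RRRRRRRR
RRRRRRRR
RRRRRRRR
RWRRRRRR
RRRRRRRR
RRRRRKRR
RRRWRRRR
RRRRRRKR
After op 6 fill(0,3,W) [60 cells changed]:
WWWWWWWW
WWWWWWWW
WWWWWWWW
WWWWWWWW
WWWWWWWW
WWWWWKWW
WWWWWWWW
WWWWWWKW
After op 7 paint(6,0,R):
WWWWWWWW
WWWWWWWW
WWWWWWWW
WWWWWWWW
WWWWWWWW
WWWWWKWW
RWWWWWWW
WWWWWWKW

Answer: WWWWWWWW
WWWWWWWW
WWWWWWWW
WWWWWWWW
WWWWWWWW
WWWWWKWW
RWWWWWWW
WWWWWWKW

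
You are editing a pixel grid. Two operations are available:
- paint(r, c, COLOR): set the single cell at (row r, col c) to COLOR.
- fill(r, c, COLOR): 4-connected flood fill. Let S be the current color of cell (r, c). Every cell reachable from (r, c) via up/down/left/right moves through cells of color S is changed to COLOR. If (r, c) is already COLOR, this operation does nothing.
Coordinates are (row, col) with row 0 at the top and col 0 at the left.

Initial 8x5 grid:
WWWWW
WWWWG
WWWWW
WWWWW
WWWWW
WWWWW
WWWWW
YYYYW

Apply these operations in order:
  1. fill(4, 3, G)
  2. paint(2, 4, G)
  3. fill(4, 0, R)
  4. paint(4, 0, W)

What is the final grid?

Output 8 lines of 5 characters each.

After op 1 fill(4,3,G) [35 cells changed]:
GGGGG
GGGGG
GGGGG
GGGGG
GGGGG
GGGGG
GGGGG
YYYYG
After op 2 paint(2,4,G):
GGGGG
GGGGG
GGGGG
GGGGG
GGGGG
GGGGG
GGGGG
YYYYG
After op 3 fill(4,0,R) [36 cells changed]:
RRRRR
RRRRR
RRRRR
RRRRR
RRRRR
RRRRR
RRRRR
YYYYR
After op 4 paint(4,0,W):
RRRRR
RRRRR
RRRRR
RRRRR
WRRRR
RRRRR
RRRRR
YYYYR

Answer: RRRRR
RRRRR
RRRRR
RRRRR
WRRRR
RRRRR
RRRRR
YYYYR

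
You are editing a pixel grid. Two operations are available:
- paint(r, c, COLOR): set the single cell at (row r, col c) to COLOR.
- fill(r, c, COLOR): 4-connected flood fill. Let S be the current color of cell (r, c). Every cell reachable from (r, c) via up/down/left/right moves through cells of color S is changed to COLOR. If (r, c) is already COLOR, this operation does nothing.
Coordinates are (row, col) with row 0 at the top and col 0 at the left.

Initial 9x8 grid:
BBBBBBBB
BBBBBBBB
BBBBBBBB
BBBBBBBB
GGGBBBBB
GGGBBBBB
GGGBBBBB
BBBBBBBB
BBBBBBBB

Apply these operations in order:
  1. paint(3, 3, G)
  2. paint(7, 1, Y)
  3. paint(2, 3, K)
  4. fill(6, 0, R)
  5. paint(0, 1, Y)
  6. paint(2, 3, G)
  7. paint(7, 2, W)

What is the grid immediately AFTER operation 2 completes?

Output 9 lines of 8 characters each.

Answer: BBBBBBBB
BBBBBBBB
BBBBBBBB
BBBGBBBB
GGGBBBBB
GGGBBBBB
GGGBBBBB
BYBBBBBB
BBBBBBBB

Derivation:
After op 1 paint(3,3,G):
BBBBBBBB
BBBBBBBB
BBBBBBBB
BBBGBBBB
GGGBBBBB
GGGBBBBB
GGGBBBBB
BBBBBBBB
BBBBBBBB
After op 2 paint(7,1,Y):
BBBBBBBB
BBBBBBBB
BBBBBBBB
BBBGBBBB
GGGBBBBB
GGGBBBBB
GGGBBBBB
BYBBBBBB
BBBBBBBB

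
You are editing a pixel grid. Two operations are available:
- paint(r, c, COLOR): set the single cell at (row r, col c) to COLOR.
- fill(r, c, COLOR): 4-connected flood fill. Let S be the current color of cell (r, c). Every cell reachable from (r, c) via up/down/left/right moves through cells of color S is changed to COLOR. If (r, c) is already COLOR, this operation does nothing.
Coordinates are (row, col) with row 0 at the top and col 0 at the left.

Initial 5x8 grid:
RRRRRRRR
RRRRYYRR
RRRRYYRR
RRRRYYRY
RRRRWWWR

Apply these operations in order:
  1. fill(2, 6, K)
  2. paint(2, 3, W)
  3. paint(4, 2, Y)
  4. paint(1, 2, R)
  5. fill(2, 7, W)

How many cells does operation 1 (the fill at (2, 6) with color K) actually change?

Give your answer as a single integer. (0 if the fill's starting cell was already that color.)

Answer: 29

Derivation:
After op 1 fill(2,6,K) [29 cells changed]:
KKKKKKKK
KKKKYYKK
KKKKYYKK
KKKKYYKY
KKKKWWWR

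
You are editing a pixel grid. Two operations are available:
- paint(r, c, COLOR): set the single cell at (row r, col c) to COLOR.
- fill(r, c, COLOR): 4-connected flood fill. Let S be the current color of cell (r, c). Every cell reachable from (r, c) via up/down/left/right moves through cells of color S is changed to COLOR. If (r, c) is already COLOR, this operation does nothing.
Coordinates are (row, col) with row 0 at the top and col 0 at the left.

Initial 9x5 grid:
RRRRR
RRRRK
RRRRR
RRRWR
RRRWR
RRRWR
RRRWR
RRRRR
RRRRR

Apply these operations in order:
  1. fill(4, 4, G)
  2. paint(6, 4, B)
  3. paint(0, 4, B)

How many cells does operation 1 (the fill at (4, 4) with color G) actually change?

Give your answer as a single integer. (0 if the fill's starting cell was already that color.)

After op 1 fill(4,4,G) [40 cells changed]:
GGGGG
GGGGK
GGGGG
GGGWG
GGGWG
GGGWG
GGGWG
GGGGG
GGGGG

Answer: 40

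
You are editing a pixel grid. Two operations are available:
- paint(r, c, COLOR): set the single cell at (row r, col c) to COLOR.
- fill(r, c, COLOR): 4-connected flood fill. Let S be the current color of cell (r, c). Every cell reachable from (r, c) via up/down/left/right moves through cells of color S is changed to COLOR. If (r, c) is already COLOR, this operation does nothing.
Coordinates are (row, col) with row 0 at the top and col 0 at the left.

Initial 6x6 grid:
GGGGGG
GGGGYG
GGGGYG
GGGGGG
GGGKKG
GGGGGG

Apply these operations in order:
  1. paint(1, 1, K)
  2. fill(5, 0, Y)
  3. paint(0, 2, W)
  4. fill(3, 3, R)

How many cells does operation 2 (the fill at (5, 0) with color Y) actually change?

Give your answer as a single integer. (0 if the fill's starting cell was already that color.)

Answer: 31

Derivation:
After op 1 paint(1,1,K):
GGGGGG
GKGGYG
GGGGYG
GGGGGG
GGGKKG
GGGGGG
After op 2 fill(5,0,Y) [31 cells changed]:
YYYYYY
YKYYYY
YYYYYY
YYYYYY
YYYKKY
YYYYYY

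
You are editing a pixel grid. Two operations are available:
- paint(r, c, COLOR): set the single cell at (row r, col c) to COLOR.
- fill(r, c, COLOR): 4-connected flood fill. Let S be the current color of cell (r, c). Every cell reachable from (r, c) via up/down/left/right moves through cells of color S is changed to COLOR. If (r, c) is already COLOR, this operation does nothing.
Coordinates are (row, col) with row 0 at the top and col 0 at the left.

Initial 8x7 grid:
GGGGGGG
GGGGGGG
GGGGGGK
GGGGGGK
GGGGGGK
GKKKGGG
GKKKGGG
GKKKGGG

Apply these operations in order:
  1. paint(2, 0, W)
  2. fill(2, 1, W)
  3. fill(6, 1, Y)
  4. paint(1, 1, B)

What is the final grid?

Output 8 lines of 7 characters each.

Answer: WWWWWWW
WBWWWWW
WWWWWWK
WWWWWWK
WWWWWWK
WYYYWWW
WYYYWWW
WYYYWWW

Derivation:
After op 1 paint(2,0,W):
GGGGGGG
GGGGGGG
WGGGGGK
GGGGGGK
GGGGGGK
GKKKGGG
GKKKGGG
GKKKGGG
After op 2 fill(2,1,W) [43 cells changed]:
WWWWWWW
WWWWWWW
WWWWWWK
WWWWWWK
WWWWWWK
WKKKWWW
WKKKWWW
WKKKWWW
After op 3 fill(6,1,Y) [9 cells changed]:
WWWWWWW
WWWWWWW
WWWWWWK
WWWWWWK
WWWWWWK
WYYYWWW
WYYYWWW
WYYYWWW
After op 4 paint(1,1,B):
WWWWWWW
WBWWWWW
WWWWWWK
WWWWWWK
WWWWWWK
WYYYWWW
WYYYWWW
WYYYWWW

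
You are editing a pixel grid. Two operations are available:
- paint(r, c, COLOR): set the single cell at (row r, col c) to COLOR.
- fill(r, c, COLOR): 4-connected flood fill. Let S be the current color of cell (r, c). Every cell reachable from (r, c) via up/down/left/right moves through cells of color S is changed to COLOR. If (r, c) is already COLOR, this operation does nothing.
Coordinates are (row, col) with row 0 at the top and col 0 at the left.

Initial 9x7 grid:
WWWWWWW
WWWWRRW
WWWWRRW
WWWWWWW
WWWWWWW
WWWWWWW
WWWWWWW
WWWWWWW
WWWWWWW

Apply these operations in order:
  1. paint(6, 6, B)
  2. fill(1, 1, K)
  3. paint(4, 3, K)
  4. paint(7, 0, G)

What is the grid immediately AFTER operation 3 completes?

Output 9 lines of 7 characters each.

Answer: KKKKKKK
KKKKRRK
KKKKRRK
KKKKKKK
KKKKKKK
KKKKKKK
KKKKKKB
KKKKKKK
KKKKKKK

Derivation:
After op 1 paint(6,6,B):
WWWWWWW
WWWWRRW
WWWWRRW
WWWWWWW
WWWWWWW
WWWWWWW
WWWWWWB
WWWWWWW
WWWWWWW
After op 2 fill(1,1,K) [58 cells changed]:
KKKKKKK
KKKKRRK
KKKKRRK
KKKKKKK
KKKKKKK
KKKKKKK
KKKKKKB
KKKKKKK
KKKKKKK
After op 3 paint(4,3,K):
KKKKKKK
KKKKRRK
KKKKRRK
KKKKKKK
KKKKKKK
KKKKKKK
KKKKKKB
KKKKKKK
KKKKKKK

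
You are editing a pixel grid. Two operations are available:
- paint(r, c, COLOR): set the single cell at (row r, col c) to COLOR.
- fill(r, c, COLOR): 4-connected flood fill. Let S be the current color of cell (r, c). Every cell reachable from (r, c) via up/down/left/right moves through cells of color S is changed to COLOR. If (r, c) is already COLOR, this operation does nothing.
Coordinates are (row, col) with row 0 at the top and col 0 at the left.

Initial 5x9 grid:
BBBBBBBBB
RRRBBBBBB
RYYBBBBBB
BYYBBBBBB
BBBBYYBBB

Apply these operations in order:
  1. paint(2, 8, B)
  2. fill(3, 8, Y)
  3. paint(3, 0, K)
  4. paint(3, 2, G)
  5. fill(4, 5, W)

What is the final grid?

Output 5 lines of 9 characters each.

Answer: WWWWWWWWW
RRRWWWWWW
RWWWWWWWW
KWGWWWWWW
WWWWWWWWW

Derivation:
After op 1 paint(2,8,B):
BBBBBBBBB
RRRBBBBBB
RYYBBBBBB
BYYBBBBBB
BBBBYYBBB
After op 2 fill(3,8,Y) [35 cells changed]:
YYYYYYYYY
RRRYYYYYY
RYYYYYYYY
YYYYYYYYY
YYYYYYYYY
After op 3 paint(3,0,K):
YYYYYYYYY
RRRYYYYYY
RYYYYYYYY
KYYYYYYYY
YYYYYYYYY
After op 4 paint(3,2,G):
YYYYYYYYY
RRRYYYYYY
RYYYYYYYY
KYGYYYYYY
YYYYYYYYY
After op 5 fill(4,5,W) [39 cells changed]:
WWWWWWWWW
RRRWWWWWW
RWWWWWWWW
KWGWWWWWW
WWWWWWWWW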